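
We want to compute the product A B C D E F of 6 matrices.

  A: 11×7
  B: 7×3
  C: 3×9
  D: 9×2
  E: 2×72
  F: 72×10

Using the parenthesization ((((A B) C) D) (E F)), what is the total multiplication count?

(A B): 11×7 by 7×3 → 11×3, cost 11·7·3 = 231
((A B) C): 11×3 by 3×9 → 11×9, cost 11·3·9 = 297; cumulative 528
(((A B) C) D): 11×9 by 9×2 → 11×2, cost 11·9·2 = 198; cumulative 726
(E F): 2×72 by 72×10 → 2×10, cost 2·72·10 = 1440
((((A B) C) D) (E F)): 11×2 by 2×10 → 11×10, cost 11·2·10 = 220; cumulative 2386
Total: 2386 scalar multiplications.

2386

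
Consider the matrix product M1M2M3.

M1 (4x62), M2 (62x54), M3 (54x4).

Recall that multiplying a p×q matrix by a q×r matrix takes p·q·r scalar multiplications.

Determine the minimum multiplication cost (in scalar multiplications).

Order (M1(M2M3)): (M2M3): 62×54 by 54×4 → 62×4, cost 62·54·4 = 13392; (M1(M2M3)): 4×62 by 62×4 → 4×4, cost 4·62·4 = 992; cumulative 14384. Total 14384.
Order ((M1M2)M3): (M1M2): 4×62 by 62×54 → 4×54, cost 4·62·54 = 13392; ((M1M2)M3): 4×54 by 54×4 → 4×4, cost 4·54·4 = 864; cumulative 14256. Total 14256.
Minimum: 14256.

14256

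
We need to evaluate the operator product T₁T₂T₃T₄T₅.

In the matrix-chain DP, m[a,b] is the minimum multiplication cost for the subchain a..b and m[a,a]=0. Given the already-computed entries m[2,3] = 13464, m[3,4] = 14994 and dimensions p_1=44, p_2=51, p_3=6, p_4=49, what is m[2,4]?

26400

m[2,4] = min over k∈[2,3] of m[2,k]+m[k+1,4]+p_{1}·p_k·p_{4}.
k=2: 0 + 14994 + 44·51·49 = 124950; k=3: 13464 + 0 + 44·6·49 = 26400.
Minimum: 26400 at k=3.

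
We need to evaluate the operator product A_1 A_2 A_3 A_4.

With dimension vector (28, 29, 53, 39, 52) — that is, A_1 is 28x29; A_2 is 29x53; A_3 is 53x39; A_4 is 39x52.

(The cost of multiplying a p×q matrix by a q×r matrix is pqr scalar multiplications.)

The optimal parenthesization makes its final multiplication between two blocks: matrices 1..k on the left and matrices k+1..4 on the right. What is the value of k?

3

Adjacent pairs: A_1A_2 = 28·29·53 = 43036; A_2A_3 = 29·53·39 = 59943; A_3A_4 = 53·39·52 = 107484.
Length 3: A_1..A_3: k=1: 0+59943+28·29·39=91611; k=2: 43036+0+28·53·39=100912 → min 91611 | A_2..A_4: k=2: 0+107484+29·53·52=187408; k=3: 59943+0+29·39·52=118755 → min 118755.
Top-level splits: k=1: (A_1..A_1)·(A_2..A_4) → 0+118755+28·29·52 = 160979; k=2: (A_1..A_2)·(A_3..A_4) → 43036+107484+28·53·52 = 227688; k=3: (A_1..A_3)·(A_4..A_4) → 91611+0+28·39·52 = 148395.
Best split is after A_3, i.e. k = 3.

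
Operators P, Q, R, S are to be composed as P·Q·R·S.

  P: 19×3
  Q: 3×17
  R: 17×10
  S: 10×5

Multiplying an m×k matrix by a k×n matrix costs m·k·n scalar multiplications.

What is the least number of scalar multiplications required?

945

Adjacent pairs: PQ = 19·3·17 = 969; QR = 3·17·10 = 510; RS = 17·10·5 = 850.
Length 3: P..R: k=1: 0+510+19·3·10=1080; k=2: 969+0+19·17·10=4199 → min 1080 | Q..S: k=2: 0+850+3·17·5=1105; k=3: 510+0+3·10·5=660 → min 660.
Length 4: P..S: k=1: 0+660+19·3·5=945; k=2: 969+850+19·17·5=3434; k=3: 1080+0+19·10·5=2030 → min 945.
Optimal order: (P·((Q·R)·S)) with cost 945.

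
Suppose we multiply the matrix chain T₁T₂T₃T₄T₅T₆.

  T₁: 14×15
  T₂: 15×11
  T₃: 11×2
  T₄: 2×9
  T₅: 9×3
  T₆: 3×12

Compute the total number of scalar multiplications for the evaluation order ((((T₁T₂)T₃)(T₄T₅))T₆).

(T₁T₂): 14×15 by 15×11 → 14×11, cost 14·15·11 = 2310
((T₁T₂)T₃): 14×11 by 11×2 → 14×2, cost 14·11·2 = 308; cumulative 2618
(T₄T₅): 2×9 by 9×3 → 2×3, cost 2·9·3 = 54
(((T₁T₂)T₃)(T₄T₅)): 14×2 by 2×3 → 14×3, cost 14·2·3 = 84; cumulative 2756
((((T₁T₂)T₃)(T₄T₅))T₆): 14×3 by 3×12 → 14×12, cost 14·3·12 = 504; cumulative 3260
Total: 3260 scalar multiplications.

3260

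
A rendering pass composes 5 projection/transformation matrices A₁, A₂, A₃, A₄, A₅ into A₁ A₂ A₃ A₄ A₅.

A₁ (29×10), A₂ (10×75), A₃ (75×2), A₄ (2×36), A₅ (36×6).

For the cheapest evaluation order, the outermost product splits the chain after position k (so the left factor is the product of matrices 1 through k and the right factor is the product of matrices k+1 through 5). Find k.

Adjacent pairs: A₁A₂ = 29·10·75 = 21750; A₂A₃ = 10·75·2 = 1500; A₃A₄ = 75·2·36 = 5400; A₄A₅ = 2·36·6 = 432.
Length 3: A₁..A₃: k=1: 0+1500+29·10·2=2080; k=2: 21750+0+29·75·2=26100 → min 2080 | A₂..A₄: k=2: 0+5400+10·75·36=32400; k=3: 1500+0+10·2·36=2220 → min 2220 | A₃..A₅: k=3: 0+432+75·2·6=1332; k=4: 5400+0+75·36·6=21600 → min 1332.
Length 4: A₁..A₄: k=1: 0+2220+29·10·36=12660; k=2: 21750+5400+29·75·36=105450; k=3: 2080+0+29·2·36=4168 → min 4168 | A₂..A₅: k=2: 0+1332+10·75·6=5832; k=3: 1500+432+10·2·6=2052; k=4: 2220+0+10·36·6=4380 → min 2052.
Top-level splits: k=1: (A₁..A₁)·(A₂..A₅) → 0+2052+29·10·6 = 3792; k=2: (A₁..A₂)·(A₃..A₅) → 21750+1332+29·75·6 = 36132; k=3: (A₁..A₃)·(A₄..A₅) → 2080+432+29·2·6 = 2860; k=4: (A₁..A₄)·(A₅..A₅) → 4168+0+29·36·6 = 10432.
Best split is after A₃, i.e. k = 3.

3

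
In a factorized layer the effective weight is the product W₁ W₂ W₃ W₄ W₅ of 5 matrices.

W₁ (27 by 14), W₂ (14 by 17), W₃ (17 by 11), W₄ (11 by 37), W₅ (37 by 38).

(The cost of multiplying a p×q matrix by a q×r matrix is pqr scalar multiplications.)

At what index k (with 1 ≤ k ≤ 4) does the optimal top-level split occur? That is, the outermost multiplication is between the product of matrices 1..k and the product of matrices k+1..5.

Adjacent pairs: W₁W₂ = 27·14·17 = 6426; W₂W₃ = 14·17·11 = 2618; W₃W₄ = 17·11·37 = 6919; W₄W₅ = 11·37·38 = 15466.
Length 3: W₁..W₃: k=1: 0+2618+27·14·11=6776; k=2: 6426+0+27·17·11=11475 → min 6776 | W₂..W₄: k=2: 0+6919+14·17·37=15725; k=3: 2618+0+14·11·37=8316 → min 8316 | W₃..W₅: k=3: 0+15466+17·11·38=22572; k=4: 6919+0+17·37·38=30821 → min 22572.
Length 4: W₁..W₄: k=1: 0+8316+27·14·37=22302; k=2: 6426+6919+27·17·37=30328; k=3: 6776+0+27·11·37=17765 → min 17765 | W₂..W₅: k=2: 0+22572+14·17·38=31616; k=3: 2618+15466+14·11·38=23936; k=4: 8316+0+14·37·38=28000 → min 23936.
Top-level splits: k=1: (W₁..W₁)·(W₂..W₅) → 0+23936+27·14·38 = 38300; k=2: (W₁..W₂)·(W₃..W₅) → 6426+22572+27·17·38 = 46440; k=3: (W₁..W₃)·(W₄..W₅) → 6776+15466+27·11·38 = 33528; k=4: (W₁..W₄)·(W₅..W₅) → 17765+0+27·37·38 = 55727.
Best split is after W₃, i.e. k = 3.

3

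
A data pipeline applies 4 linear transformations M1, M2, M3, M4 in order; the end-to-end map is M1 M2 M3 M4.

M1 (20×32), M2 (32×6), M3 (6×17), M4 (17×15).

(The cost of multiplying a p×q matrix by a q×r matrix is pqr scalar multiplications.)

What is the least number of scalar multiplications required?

Adjacent pairs: M1M2 = 20·32·6 = 3840; M2M3 = 32·6·17 = 3264; M3M4 = 6·17·15 = 1530.
Length 3: M1..M3: k=1: 0+3264+20·32·17=14144; k=2: 3840+0+20·6·17=5880 → min 5880 | M2..M4: k=2: 0+1530+32·6·15=4410; k=3: 3264+0+32·17·15=11424 → min 4410.
Length 4: M1..M4: k=1: 0+4410+20·32·15=14010; k=2: 3840+1530+20·6·15=7170; k=3: 5880+0+20·17·15=10980 → min 7170.
Optimal order: ((M1 M2) (M3 M4)) with cost 7170.

7170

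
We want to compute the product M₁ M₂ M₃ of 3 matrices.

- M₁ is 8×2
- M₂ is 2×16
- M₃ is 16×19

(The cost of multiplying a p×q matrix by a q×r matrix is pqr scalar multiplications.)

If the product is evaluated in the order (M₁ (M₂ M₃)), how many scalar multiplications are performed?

912

(M₂ M₃): 2×16 by 16×19 → 2×19, cost 2·16·19 = 608
(M₁ (M₂ M₃)): 8×2 by 2×19 → 8×19, cost 8·2·19 = 304; cumulative 912
Total: 912 scalar multiplications.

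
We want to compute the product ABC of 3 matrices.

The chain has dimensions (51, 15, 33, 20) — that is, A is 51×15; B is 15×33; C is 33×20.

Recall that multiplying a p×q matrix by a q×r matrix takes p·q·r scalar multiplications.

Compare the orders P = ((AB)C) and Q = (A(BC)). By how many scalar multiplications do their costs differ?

33705

Order P = ((AB)C): (AB): 51×15 by 15×33 → 51×33, cost 51·15·33 = 25245; ((AB)C): 51×33 by 33×20 → 51×20, cost 51·33·20 = 33660; cumulative 58905. Total 58905.
Order Q = (A(BC)): (BC): 15×33 by 33×20 → 15×20, cost 15·33·20 = 9900; (A(BC)): 51×15 by 15×20 → 51×20, cost 51·15·20 = 15300; cumulative 25200. Total 25200.
Difference: |58905 − 25200| = 33705.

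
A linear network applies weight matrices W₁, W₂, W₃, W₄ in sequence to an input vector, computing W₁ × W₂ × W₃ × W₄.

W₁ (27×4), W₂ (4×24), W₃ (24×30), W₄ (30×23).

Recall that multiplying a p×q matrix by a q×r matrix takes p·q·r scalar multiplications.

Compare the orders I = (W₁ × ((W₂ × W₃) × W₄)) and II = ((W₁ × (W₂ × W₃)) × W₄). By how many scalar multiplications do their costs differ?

16626

Order I = (W₁ × ((W₂ × W₃) × W₄)): (W₂ × W₃): 4×24 by 24×30 → 4×30, cost 4·24·30 = 2880; ((W₂ × W₃) × W₄): 4×30 by 30×23 → 4×23, cost 4·30·23 = 2760; cumulative 5640; (W₁ × ((W₂ × W₃) × W₄)): 27×4 by 4×23 → 27×23, cost 27·4·23 = 2484; cumulative 8124. Total 8124.
Order II = ((W₁ × (W₂ × W₃)) × W₄): (W₂ × W₃): 4×24 by 24×30 → 4×30, cost 4·24·30 = 2880; (W₁ × (W₂ × W₃)): 27×4 by 4×30 → 27×30, cost 27·4·30 = 3240; cumulative 6120; ((W₁ × (W₂ × W₃)) × W₄): 27×30 by 30×23 → 27×23, cost 27·30·23 = 18630; cumulative 24750. Total 24750.
Difference: |8124 − 24750| = 16626.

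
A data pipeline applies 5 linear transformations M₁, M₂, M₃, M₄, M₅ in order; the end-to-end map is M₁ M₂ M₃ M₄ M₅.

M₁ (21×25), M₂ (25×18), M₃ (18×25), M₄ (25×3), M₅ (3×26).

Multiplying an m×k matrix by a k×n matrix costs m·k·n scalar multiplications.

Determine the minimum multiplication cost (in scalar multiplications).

Adjacent pairs: M₁M₂ = 21·25·18 = 9450; M₂M₃ = 25·18·25 = 11250; M₃M₄ = 18·25·3 = 1350; M₄M₅ = 25·3·26 = 1950.
Length 3: M₁..M₃: k=1: 0+11250+21·25·25=24375; k=2: 9450+0+21·18·25=18900 → min 18900 | M₂..M₄: k=2: 0+1350+25·18·3=2700; k=3: 11250+0+25·25·3=13125 → min 2700 | M₃..M₅: k=3: 0+1950+18·25·26=13650; k=4: 1350+0+18·3·26=2754 → min 2754.
Length 4: M₁..M₄: k=1: 0+2700+21·25·3=4275; k=2: 9450+1350+21·18·3=11934; k=3: 18900+0+21·25·3=20475 → min 4275 | M₂..M₅: k=2: 0+2754+25·18·26=14454; k=3: 11250+1950+25·25·26=29450; k=4: 2700+0+25·3·26=4650 → min 4650.
Length 5: M₁..M₅: k=1: 0+4650+21·25·26=18300; k=2: 9450+2754+21·18·26=22032; k=3: 18900+1950+21·25·26=34500; k=4: 4275+0+21·3·26=5913 → min 5913.
Optimal order: ((M₁ (M₂ (M₃ M₄))) M₅) with cost 5913.

5913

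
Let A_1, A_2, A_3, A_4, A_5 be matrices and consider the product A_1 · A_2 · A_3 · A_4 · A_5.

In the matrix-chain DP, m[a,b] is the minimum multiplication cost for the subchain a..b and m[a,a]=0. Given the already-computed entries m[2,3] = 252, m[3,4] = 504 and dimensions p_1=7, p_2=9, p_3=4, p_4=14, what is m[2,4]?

m[2,4] = min over k∈[2,3] of m[2,k]+m[k+1,4]+p_{1}·p_k·p_{4}.
k=2: 0 + 504 + 7·9·14 = 1386; k=3: 252 + 0 + 7·4·14 = 644.
Minimum: 644 at k=3.

644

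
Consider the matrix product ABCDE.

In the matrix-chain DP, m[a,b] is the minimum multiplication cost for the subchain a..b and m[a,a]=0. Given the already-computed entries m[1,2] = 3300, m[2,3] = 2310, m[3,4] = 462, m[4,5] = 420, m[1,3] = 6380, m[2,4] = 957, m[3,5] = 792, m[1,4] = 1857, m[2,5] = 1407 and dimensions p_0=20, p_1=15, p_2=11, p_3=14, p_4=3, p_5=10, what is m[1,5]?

m[1,5] = min over k∈[1,4] of m[1,k]+m[k+1,5]+p_{0}·p_k·p_{5}.
k=1: 0 + 1407 + 20·15·10 = 4407; k=2: 3300 + 792 + 20·11·10 = 6292; k=3: 6380 + 420 + 20·14·10 = 9600; k=4: 1857 + 0 + 20·3·10 = 2457.
Minimum: 2457 at k=4.

2457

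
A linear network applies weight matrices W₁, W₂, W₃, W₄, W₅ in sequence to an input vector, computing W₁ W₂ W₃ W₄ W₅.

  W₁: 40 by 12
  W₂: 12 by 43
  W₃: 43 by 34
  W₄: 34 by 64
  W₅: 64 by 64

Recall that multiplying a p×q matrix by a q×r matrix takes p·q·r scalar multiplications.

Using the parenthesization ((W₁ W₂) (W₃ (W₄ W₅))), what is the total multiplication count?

363552

(W₁ W₂): 40×12 by 12×43 → 40×43, cost 40·12·43 = 20640
(W₄ W₅): 34×64 by 64×64 → 34×64, cost 34·64·64 = 139264
(W₃ (W₄ W₅)): 43×34 by 34×64 → 43×64, cost 43·34·64 = 93568; cumulative 232832
((W₁ W₂) (W₃ (W₄ W₅))): 40×43 by 43×64 → 40×64, cost 40·43·64 = 110080; cumulative 363552
Total: 363552 scalar multiplications.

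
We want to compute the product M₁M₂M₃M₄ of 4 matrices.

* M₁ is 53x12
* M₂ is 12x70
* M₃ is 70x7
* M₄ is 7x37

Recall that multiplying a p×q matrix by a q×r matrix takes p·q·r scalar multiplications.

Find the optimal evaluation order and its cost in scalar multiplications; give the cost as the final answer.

24059

Adjacent pairs: M₁M₂ = 53·12·70 = 44520; M₂M₃ = 12·70·7 = 5880; M₃M₄ = 70·7·37 = 18130.
Length 3: M₁..M₃: k=1: 0+5880+53·12·7=10332; k=2: 44520+0+53·70·7=70490 → min 10332 | M₂..M₄: k=2: 0+18130+12·70·37=49210; k=3: 5880+0+12·7·37=8988 → min 8988.
Length 4: M₁..M₄: k=1: 0+8988+53·12·37=32520; k=2: 44520+18130+53·70·37=199920; k=3: 10332+0+53·7·37=24059 → min 24059.
Optimal parenthesization: ((M₁(M₂M₃))M₄) with cost 24059.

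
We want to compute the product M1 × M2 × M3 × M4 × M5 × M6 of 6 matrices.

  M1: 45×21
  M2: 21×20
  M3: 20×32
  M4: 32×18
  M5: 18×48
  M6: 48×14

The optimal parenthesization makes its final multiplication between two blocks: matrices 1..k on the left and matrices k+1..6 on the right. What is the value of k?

1

Adjacent pairs: M1M2 = 45·21·20 = 18900; M2M3 = 21·20·32 = 13440; M3M4 = 20·32·18 = 11520; M4M5 = 32·18·48 = 27648; M5M6 = 18·48·14 = 12096.
Length 3: M1..M3: k=1: 0+13440+45·21·32=43680; k=2: 18900+0+45·20·32=47700 → min 43680 | M2..M4: k=2: 0+11520+21·20·18=19080; k=3: 13440+0+21·32·18=25536 → min 19080 | M3..M5: k=3: 0+27648+20·32·48=58368; k=4: 11520+0+20·18·48=28800 → min 28800 | M4..M6: k=4: 0+12096+32·18·14=20160; k=5: 27648+0+32·48·14=49152 → min 20160.
Length 4: M1..M4: k=1: 0+19080+45·21·18=36090; k=2: 18900+11520+45·20·18=46620; k=3: 43680+0+45·32·18=69600 → min 36090 | M2..M5: k=2: 0+28800+21·20·48=48960; k=3: 13440+27648+21·32·48=73344; k=4: 19080+0+21·18·48=37224 → min 37224 | M3..M6: k=3: 0+20160+20·32·14=29120; k=4: 11520+12096+20·18·14=28656; k=5: 28800+0+20·48·14=42240 → min 28656.
Length 5: M1..M5: k=1: 0+37224+45·21·48=82584; k=2: 18900+28800+45·20·48=90900; k=3: 43680+27648+45·32·48=140448; k=4: 36090+0+45·18·48=74970 → min 74970 | M2..M6: k=2: 0+28656+21·20·14=34536; k=3: 13440+20160+21·32·14=43008; k=4: 19080+12096+21·18·14=36468; k=5: 37224+0+21·48·14=51336 → min 34536.
Top-level splits: k=1: (M1..M1)·(M2..M6) → 0+34536+45·21·14 = 47766; k=2: (M1..M2)·(M3..M6) → 18900+28656+45·20·14 = 60156; k=3: (M1..M3)·(M4..M6) → 43680+20160+45·32·14 = 84000; k=4: (M1..M4)·(M5..M6) → 36090+12096+45·18·14 = 59526; k=5: (M1..M5)·(M6..M6) → 74970+0+45·48·14 = 105210.
Best split is after M1, i.e. k = 1.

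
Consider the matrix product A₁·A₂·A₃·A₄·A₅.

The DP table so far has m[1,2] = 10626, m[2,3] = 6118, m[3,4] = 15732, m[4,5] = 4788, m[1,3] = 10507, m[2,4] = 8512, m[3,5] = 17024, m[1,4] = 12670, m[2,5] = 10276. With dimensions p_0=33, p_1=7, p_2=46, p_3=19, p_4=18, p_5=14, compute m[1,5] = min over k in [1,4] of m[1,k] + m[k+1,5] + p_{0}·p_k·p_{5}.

13510

m[1,5] = min over k∈[1,4] of m[1,k]+m[k+1,5]+p_{0}·p_k·p_{5}.
k=1: 0 + 10276 + 33·7·14 = 13510; k=2: 10626 + 17024 + 33·46·14 = 48902; k=3: 10507 + 4788 + 33·19·14 = 24073; k=4: 12670 + 0 + 33·18·14 = 20986.
Minimum: 13510 at k=1.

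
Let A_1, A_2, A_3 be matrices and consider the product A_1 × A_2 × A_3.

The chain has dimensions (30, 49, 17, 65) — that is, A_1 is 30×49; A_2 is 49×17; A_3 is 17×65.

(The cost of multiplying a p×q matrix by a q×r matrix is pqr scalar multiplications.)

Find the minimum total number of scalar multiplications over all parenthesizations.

Order (A_1 × (A_2 × A_3)): (A_2 × A_3): 49×17 by 17×65 → 49×65, cost 49·17·65 = 54145; (A_1 × (A_2 × A_3)): 30×49 by 49×65 → 30×65, cost 30·49·65 = 95550; cumulative 149695. Total 149695.
Order ((A_1 × A_2) × A_3): (A_1 × A_2): 30×49 by 49×17 → 30×17, cost 30·49·17 = 24990; ((A_1 × A_2) × A_3): 30×17 by 17×65 → 30×65, cost 30·17·65 = 33150; cumulative 58140. Total 58140.
Minimum: 58140.

58140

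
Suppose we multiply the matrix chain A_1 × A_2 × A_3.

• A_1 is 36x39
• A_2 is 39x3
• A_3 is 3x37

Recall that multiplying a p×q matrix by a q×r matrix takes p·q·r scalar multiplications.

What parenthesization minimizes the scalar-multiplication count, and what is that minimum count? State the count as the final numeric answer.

(A_1 × (A_2 × A_3)): cost 56277.
((A_1 × A_2) × A_3): cost 8208.
Optimal: ((A_1 × A_2) × A_3) with cost 8208.

8208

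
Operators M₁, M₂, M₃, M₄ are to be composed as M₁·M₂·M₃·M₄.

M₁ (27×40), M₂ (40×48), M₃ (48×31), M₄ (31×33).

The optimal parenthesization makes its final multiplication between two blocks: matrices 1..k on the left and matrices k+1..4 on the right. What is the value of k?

Adjacent pairs: M₁M₂ = 27·40·48 = 51840; M₂M₃ = 40·48·31 = 59520; M₃M₄ = 48·31·33 = 49104.
Length 3: M₁..M₃: k=1: 0+59520+27·40·31=93000; k=2: 51840+0+27·48·31=92016 → min 92016 | M₂..M₄: k=2: 0+49104+40·48·33=112464; k=3: 59520+0+40·31·33=100440 → min 100440.
Top-level splits: k=1: (M₁..M₁)·(M₂..M₄) → 0+100440+27·40·33 = 136080; k=2: (M₁..M₂)·(M₃..M₄) → 51840+49104+27·48·33 = 143712; k=3: (M₁..M₃)·(M₄..M₄) → 92016+0+27·31·33 = 119637.
Best split is after M₃, i.e. k = 3.

3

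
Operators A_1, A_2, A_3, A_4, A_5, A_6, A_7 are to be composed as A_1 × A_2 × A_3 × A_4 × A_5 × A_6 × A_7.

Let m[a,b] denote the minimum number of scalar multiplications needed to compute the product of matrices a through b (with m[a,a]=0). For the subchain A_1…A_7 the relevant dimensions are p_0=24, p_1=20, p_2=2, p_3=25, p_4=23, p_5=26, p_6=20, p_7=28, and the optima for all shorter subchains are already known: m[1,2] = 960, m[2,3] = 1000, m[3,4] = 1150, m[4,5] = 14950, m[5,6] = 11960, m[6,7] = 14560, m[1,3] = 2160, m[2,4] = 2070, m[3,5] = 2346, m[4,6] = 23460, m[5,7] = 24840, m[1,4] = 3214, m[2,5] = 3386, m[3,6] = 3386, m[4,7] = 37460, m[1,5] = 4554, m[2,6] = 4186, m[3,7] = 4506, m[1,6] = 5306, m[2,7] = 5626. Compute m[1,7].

6810

m[1,7] = min over k∈[1,6] of m[1,k]+m[k+1,7]+p_{0}·p_k·p_{7}.
k=1: 0 + 5626 + 24·20·28 = 19066; k=2: 960 + 4506 + 24·2·28 = 6810; k=3: 2160 + 37460 + 24·25·28 = 56420; k=4: 3214 + 24840 + 24·23·28 = 43510; k=5: 4554 + 14560 + 24·26·28 = 36586; k=6: 5306 + 0 + 24·20·28 = 18746.
Minimum: 6810 at k=2.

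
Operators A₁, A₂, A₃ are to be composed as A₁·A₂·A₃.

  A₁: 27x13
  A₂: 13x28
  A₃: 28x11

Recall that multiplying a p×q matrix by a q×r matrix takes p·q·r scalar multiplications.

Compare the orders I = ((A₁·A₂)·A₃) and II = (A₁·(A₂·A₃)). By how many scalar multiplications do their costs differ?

Order I = ((A₁·A₂)·A₃): (A₁·A₂): 27×13 by 13×28 → 27×28, cost 27·13·28 = 9828; ((A₁·A₂)·A₃): 27×28 by 28×11 → 27×11, cost 27·28·11 = 8316; cumulative 18144. Total 18144.
Order II = (A₁·(A₂·A₃)): (A₂·A₃): 13×28 by 28×11 → 13×11, cost 13·28·11 = 4004; (A₁·(A₂·A₃)): 27×13 by 13×11 → 27×11, cost 27·13·11 = 3861; cumulative 7865. Total 7865.
Difference: |18144 − 7865| = 10279.

10279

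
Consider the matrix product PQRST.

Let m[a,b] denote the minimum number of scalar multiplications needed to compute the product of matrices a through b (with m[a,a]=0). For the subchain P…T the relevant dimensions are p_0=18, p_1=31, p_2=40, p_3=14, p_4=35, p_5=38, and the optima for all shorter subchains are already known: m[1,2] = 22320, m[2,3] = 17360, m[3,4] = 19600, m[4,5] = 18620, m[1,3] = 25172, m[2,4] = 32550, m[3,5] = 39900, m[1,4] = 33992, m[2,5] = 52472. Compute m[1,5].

m[1,5] = min over k∈[1,4] of m[1,k]+m[k+1,5]+p_{0}·p_k·p_{5}.
k=1: 0 + 52472 + 18·31·38 = 73676; k=2: 22320 + 39900 + 18·40·38 = 89580; k=3: 25172 + 18620 + 18·14·38 = 53368; k=4: 33992 + 0 + 18·35·38 = 57932.
Minimum: 53368 at k=3.

53368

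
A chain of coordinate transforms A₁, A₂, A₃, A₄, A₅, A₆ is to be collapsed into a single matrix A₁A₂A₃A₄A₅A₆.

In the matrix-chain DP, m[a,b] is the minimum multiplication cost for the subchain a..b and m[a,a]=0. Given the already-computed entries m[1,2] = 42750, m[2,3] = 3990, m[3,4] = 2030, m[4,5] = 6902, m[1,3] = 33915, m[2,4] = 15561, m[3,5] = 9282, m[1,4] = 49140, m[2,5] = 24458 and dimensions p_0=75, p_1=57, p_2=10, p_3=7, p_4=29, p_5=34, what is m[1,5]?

58667

m[1,5] = min over k∈[1,4] of m[1,k]+m[k+1,5]+p_{0}·p_k·p_{5}.
k=1: 0 + 24458 + 75·57·34 = 169808; k=2: 42750 + 9282 + 75·10·34 = 77532; k=3: 33915 + 6902 + 75·7·34 = 58667; k=4: 49140 + 0 + 75·29·34 = 123090.
Minimum: 58667 at k=3.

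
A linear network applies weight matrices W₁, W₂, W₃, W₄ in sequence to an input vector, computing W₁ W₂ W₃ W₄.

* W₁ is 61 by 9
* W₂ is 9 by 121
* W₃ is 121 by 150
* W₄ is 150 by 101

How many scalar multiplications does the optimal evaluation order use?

Adjacent pairs: W₁W₂ = 61·9·121 = 66429; W₂W₃ = 9·121·150 = 163350; W₃W₄ = 121·150·101 = 1833150.
Length 3: W₁..W₃: k=1: 0+163350+61·9·150=245700; k=2: 66429+0+61·121·150=1173579 → min 245700 | W₂..W₄: k=2: 0+1833150+9·121·101=1943139; k=3: 163350+0+9·150·101=299700 → min 299700.
Length 4: W₁..W₄: k=1: 0+299700+61·9·101=355149; k=2: 66429+1833150+61·121·101=2645060; k=3: 245700+0+61·150·101=1169850 → min 355149.
Optimal order: (W₁ ((W₂ W₃) W₄)) with cost 355149.

355149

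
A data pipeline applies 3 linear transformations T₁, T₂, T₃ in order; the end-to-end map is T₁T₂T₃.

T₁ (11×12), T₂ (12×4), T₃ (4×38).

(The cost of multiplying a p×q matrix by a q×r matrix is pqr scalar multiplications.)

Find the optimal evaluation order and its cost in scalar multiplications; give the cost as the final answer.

2200

(T₁(T₂T₃)): cost 6840.
((T₁T₂)T₃): cost 2200.
Optimal: ((T₁T₂)T₃) with cost 2200.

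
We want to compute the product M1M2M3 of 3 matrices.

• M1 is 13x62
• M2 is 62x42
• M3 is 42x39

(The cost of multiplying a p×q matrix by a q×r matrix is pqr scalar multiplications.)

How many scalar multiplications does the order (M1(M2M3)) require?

132990

(M2M3): 62×42 by 42×39 → 62×39, cost 62·42·39 = 101556
(M1(M2M3)): 13×62 by 62×39 → 13×39, cost 13·62·39 = 31434; cumulative 132990
Total: 132990 scalar multiplications.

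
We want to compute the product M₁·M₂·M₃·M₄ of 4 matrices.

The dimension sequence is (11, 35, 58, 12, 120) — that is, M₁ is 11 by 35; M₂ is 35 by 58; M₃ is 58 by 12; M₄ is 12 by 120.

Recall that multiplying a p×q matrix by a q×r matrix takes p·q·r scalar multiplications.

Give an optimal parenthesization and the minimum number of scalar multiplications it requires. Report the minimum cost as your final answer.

Adjacent pairs: M₁M₂ = 11·35·58 = 22330; M₂M₃ = 35·58·12 = 24360; M₃M₄ = 58·12·120 = 83520.
Length 3: M₁..M₃: k=1: 0+24360+11·35·12=28980; k=2: 22330+0+11·58·12=29986 → min 28980 | M₂..M₄: k=2: 0+83520+35·58·120=327120; k=3: 24360+0+35·12·120=74760 → min 74760.
Length 4: M₁..M₄: k=1: 0+74760+11·35·120=120960; k=2: 22330+83520+11·58·120=182410; k=3: 28980+0+11·12·120=44820 → min 44820.
Optimal parenthesization: ((M₁·(M₂·M₃))·M₄) with cost 44820.

44820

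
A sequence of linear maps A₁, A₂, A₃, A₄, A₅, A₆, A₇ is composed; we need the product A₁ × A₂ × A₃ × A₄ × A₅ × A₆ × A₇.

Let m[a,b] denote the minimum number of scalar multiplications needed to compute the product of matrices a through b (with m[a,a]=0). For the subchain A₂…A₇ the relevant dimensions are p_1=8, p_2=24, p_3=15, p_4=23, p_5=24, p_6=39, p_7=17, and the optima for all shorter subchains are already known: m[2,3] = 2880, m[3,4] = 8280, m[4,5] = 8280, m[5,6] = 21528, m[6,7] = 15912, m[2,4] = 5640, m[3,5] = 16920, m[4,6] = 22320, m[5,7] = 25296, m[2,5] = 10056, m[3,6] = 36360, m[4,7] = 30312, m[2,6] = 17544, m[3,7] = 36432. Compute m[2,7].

m[2,7] = min over k∈[2,6] of m[2,k]+m[k+1,7]+p_{1}·p_k·p_{7}.
k=2: 0 + 36432 + 8·24·17 = 39696; k=3: 2880 + 30312 + 8·15·17 = 35232; k=4: 5640 + 25296 + 8·23·17 = 34064; k=5: 10056 + 15912 + 8·24·17 = 29232; k=6: 17544 + 0 + 8·39·17 = 22848.
Minimum: 22848 at k=6.

22848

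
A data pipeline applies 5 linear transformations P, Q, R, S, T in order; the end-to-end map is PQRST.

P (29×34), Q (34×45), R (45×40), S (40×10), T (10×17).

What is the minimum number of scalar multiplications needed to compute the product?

48090

Adjacent pairs: PQ = 29·34·45 = 44370; QR = 34·45·40 = 61200; RS = 45·40·10 = 18000; ST = 40·10·17 = 6800.
Length 3: P..R: k=1: 0+61200+29·34·40=100640; k=2: 44370+0+29·45·40=96570 → min 96570 | Q..S: k=2: 0+18000+34·45·10=33300; k=3: 61200+0+34·40·10=74800 → min 33300 | R..T: k=3: 0+6800+45·40·17=37400; k=4: 18000+0+45·10·17=25650 → min 25650.
Length 4: P..S: k=1: 0+33300+29·34·10=43160; k=2: 44370+18000+29·45·10=75420; k=3: 96570+0+29·40·10=108170 → min 43160 | Q..T: k=2: 0+25650+34·45·17=51660; k=3: 61200+6800+34·40·17=91120; k=4: 33300+0+34·10·17=39080 → min 39080.
Length 5: P..T: k=1: 0+39080+29·34·17=55842; k=2: 44370+25650+29·45·17=92205; k=3: 96570+6800+29·40·17=123090; k=4: 43160+0+29·10·17=48090 → min 48090.
Optimal order: ((P(Q(RS)))T) with cost 48090.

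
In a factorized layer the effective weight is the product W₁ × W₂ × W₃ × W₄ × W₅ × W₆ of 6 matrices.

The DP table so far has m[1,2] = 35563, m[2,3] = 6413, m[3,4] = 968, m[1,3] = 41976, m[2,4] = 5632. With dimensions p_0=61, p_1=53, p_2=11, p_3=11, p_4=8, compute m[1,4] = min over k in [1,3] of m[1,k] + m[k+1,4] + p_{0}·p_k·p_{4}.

m[1,4] = min over k∈[1,3] of m[1,k]+m[k+1,4]+p_{0}·p_k·p_{4}.
k=1: 0 + 5632 + 61·53·8 = 31496; k=2: 35563 + 968 + 61·11·8 = 41899; k=3: 41976 + 0 + 61·11·8 = 47344.
Minimum: 31496 at k=1.

31496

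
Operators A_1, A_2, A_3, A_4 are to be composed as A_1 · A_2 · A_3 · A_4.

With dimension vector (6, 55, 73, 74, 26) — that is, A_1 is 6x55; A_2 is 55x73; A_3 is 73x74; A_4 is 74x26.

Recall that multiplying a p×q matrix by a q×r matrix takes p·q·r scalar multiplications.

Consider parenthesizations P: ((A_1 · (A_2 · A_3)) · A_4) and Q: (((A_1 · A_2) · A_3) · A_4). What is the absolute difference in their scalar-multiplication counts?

265028

Order P = ((A_1 · (A_2 · A_3)) · A_4): (A_2 · A_3): 55×73 by 73×74 → 55×74, cost 55·73·74 = 297110; (A_1 · (A_2 · A_3)): 6×55 by 55×74 → 6×74, cost 6·55·74 = 24420; cumulative 321530; ((A_1 · (A_2 · A_3)) · A_4): 6×74 by 74×26 → 6×26, cost 6·74·26 = 11544; cumulative 333074. Total 333074.
Order Q = (((A_1 · A_2) · A_3) · A_4): (A_1 · A_2): 6×55 by 55×73 → 6×73, cost 6·55·73 = 24090; ((A_1 · A_2) · A_3): 6×73 by 73×74 → 6×74, cost 6·73·74 = 32412; cumulative 56502; (((A_1 · A_2) · A_3) · A_4): 6×74 by 74×26 → 6×26, cost 6·74·26 = 11544; cumulative 68046. Total 68046.
Difference: |333074 − 68046| = 265028.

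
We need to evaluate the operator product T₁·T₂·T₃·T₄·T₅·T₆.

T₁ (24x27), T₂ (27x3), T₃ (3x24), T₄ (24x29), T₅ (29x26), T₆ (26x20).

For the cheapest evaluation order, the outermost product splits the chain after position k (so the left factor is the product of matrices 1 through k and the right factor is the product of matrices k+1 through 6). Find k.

Adjacent pairs: T₁T₂ = 24·27·3 = 1944; T₂T₃ = 27·3·24 = 1944; T₃T₄ = 3·24·29 = 2088; T₄T₅ = 24·29·26 = 18096; T₅T₆ = 29·26·20 = 15080.
Length 3: T₁..T₃: k=1: 0+1944+24·27·24=17496; k=2: 1944+0+24·3·24=3672 → min 3672 | T₂..T₄: k=2: 0+2088+27·3·29=4437; k=3: 1944+0+27·24·29=20736 → min 4437 | T₃..T₅: k=3: 0+18096+3·24·26=19968; k=4: 2088+0+3·29·26=4350 → min 4350 | T₄..T₆: k=4: 0+15080+24·29·20=29000; k=5: 18096+0+24·26·20=30576 → min 29000.
Length 4: T₁..T₄: k=1: 0+4437+24·27·29=23229; k=2: 1944+2088+24·3·29=6120; k=3: 3672+0+24·24·29=20376 → min 6120 | T₂..T₅: k=2: 0+4350+27·3·26=6456; k=3: 1944+18096+27·24·26=36888; k=4: 4437+0+27·29·26=24795 → min 6456 | T₃..T₆: k=3: 0+29000+3·24·20=30440; k=4: 2088+15080+3·29·20=18908; k=5: 4350+0+3·26·20=5910 → min 5910.
Length 5: T₁..T₅: k=1: 0+6456+24·27·26=23304; k=2: 1944+4350+24·3·26=8166; k=3: 3672+18096+24·24·26=36744; k=4: 6120+0+24·29·26=24216 → min 8166 | T₂..T₆: k=2: 0+5910+27·3·20=7530; k=3: 1944+29000+27·24·20=43904; k=4: 4437+15080+27·29·20=35177; k=5: 6456+0+27·26·20=20496 → min 7530.
Top-level splits: k=1: (T₁..T₁)·(T₂..T₆) → 0+7530+24·27·20 = 20490; k=2: (T₁..T₂)·(T₃..T₆) → 1944+5910+24·3·20 = 9294; k=3: (T₁..T₃)·(T₄..T₆) → 3672+29000+24·24·20 = 44192; k=4: (T₁..T₄)·(T₅..T₆) → 6120+15080+24·29·20 = 35120; k=5: (T₁..T₅)·(T₆..T₆) → 8166+0+24·26·20 = 20646.
Best split is after T₂, i.e. k = 2.

2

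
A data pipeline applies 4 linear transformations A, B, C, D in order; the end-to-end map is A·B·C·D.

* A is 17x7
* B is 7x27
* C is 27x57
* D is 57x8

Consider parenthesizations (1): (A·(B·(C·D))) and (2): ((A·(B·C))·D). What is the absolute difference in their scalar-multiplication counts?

10532

Order (1) = (A·(B·(C·D))): (C·D): 27×57 by 57×8 → 27×8, cost 27·57·8 = 12312; (B·(C·D)): 7×27 by 27×8 → 7×8, cost 7·27·8 = 1512; cumulative 13824; (A·(B·(C·D))): 17×7 by 7×8 → 17×8, cost 17·7·8 = 952; cumulative 14776. Total 14776.
Order (2) = ((A·(B·C))·D): (B·C): 7×27 by 27×57 → 7×57, cost 7·27·57 = 10773; (A·(B·C)): 17×7 by 7×57 → 17×57, cost 17·7·57 = 6783; cumulative 17556; ((A·(B·C))·D): 17×57 by 57×8 → 17×8, cost 17·57·8 = 7752; cumulative 25308. Total 25308.
Difference: |14776 − 25308| = 10532.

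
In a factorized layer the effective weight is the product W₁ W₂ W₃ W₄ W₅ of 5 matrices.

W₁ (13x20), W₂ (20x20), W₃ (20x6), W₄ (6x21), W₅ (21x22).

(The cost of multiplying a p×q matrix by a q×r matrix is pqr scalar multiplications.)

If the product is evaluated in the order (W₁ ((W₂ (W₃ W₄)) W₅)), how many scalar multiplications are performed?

25880

(W₃ W₄): 20×6 by 6×21 → 20×21, cost 20·6·21 = 2520
(W₂ (W₃ W₄)): 20×20 by 20×21 → 20×21, cost 20·20·21 = 8400; cumulative 10920
((W₂ (W₃ W₄)) W₅): 20×21 by 21×22 → 20×22, cost 20·21·22 = 9240; cumulative 20160
(W₁ ((W₂ (W₃ W₄)) W₅)): 13×20 by 20×22 → 13×22, cost 13·20·22 = 5720; cumulative 25880
Total: 25880 scalar multiplications.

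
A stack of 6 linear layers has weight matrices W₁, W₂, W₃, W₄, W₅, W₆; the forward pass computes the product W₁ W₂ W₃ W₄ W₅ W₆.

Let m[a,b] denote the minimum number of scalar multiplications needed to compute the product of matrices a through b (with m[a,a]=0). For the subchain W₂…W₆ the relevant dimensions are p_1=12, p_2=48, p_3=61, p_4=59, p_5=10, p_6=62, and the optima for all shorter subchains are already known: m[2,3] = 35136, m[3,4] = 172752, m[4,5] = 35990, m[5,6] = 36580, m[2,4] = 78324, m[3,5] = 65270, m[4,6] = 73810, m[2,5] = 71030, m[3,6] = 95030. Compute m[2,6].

m[2,6] = min over k∈[2,5] of m[2,k]+m[k+1,6]+p_{1}·p_k·p_{6}.
k=2: 0 + 95030 + 12·48·62 = 130742; k=3: 35136 + 73810 + 12·61·62 = 154330; k=4: 78324 + 36580 + 12·59·62 = 158800; k=5: 71030 + 0 + 12·10·62 = 78470.
Minimum: 78470 at k=5.

78470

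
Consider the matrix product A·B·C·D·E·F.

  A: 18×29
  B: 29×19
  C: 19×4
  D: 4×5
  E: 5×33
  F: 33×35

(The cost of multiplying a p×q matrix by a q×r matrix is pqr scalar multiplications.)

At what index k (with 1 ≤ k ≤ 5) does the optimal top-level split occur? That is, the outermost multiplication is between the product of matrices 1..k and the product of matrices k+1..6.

Adjacent pairs: AB = 18·29·19 = 9918; BC = 29·19·4 = 2204; CD = 19·4·5 = 380; DE = 4·5·33 = 660; EF = 5·33·35 = 5775.
Length 3: A..C: k=1: 0+2204+18·29·4=4292; k=2: 9918+0+18·19·4=11286 → min 4292 | B..D: k=2: 0+380+29·19·5=3135; k=3: 2204+0+29·4·5=2784 → min 2784 | C..E: k=3: 0+660+19·4·33=3168; k=4: 380+0+19·5·33=3515 → min 3168 | D..F: k=4: 0+5775+4·5·35=6475; k=5: 660+0+4·33·35=5280 → min 5280.
Length 4: A..D: k=1: 0+2784+18·29·5=5394; k=2: 9918+380+18·19·5=12008; k=3: 4292+0+18·4·5=4652 → min 4652 | B..E: k=2: 0+3168+29·19·33=21351; k=3: 2204+660+29·4·33=6692; k=4: 2784+0+29·5·33=7569 → min 6692 | C..F: k=3: 0+5280+19·4·35=7940; k=4: 380+5775+19·5·35=9480; k=5: 3168+0+19·33·35=25113 → min 7940.
Length 5: A..E: k=1: 0+6692+18·29·33=23918; k=2: 9918+3168+18·19·33=24372; k=3: 4292+660+18·4·33=7328; k=4: 4652+0+18·5·33=7622 → min 7328 | B..F: k=2: 0+7940+29·19·35=27225; k=3: 2204+5280+29·4·35=11544; k=4: 2784+5775+29·5·35=13634; k=5: 6692+0+29·33·35=40187 → min 11544.
Top-level splits: k=1: (A..A)·(B..F) → 0+11544+18·29·35 = 29814; k=2: (A..B)·(C..F) → 9918+7940+18·19·35 = 29828; k=3: (A..C)·(D..F) → 4292+5280+18·4·35 = 12092; k=4: (A..D)·(E..F) → 4652+5775+18·5·35 = 13577; k=5: (A..E)·(F..F) → 7328+0+18·33·35 = 28118.
Best split is after C, i.e. k = 3.

3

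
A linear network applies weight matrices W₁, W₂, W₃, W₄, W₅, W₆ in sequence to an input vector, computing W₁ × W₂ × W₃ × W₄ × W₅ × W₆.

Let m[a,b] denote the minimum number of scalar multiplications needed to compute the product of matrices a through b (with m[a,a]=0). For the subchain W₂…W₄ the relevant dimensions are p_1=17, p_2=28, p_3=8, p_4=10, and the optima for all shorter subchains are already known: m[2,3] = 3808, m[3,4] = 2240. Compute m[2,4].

m[2,4] = min over k∈[2,3] of m[2,k]+m[k+1,4]+p_{1}·p_k·p_{4}.
k=2: 0 + 2240 + 17·28·10 = 7000; k=3: 3808 + 0 + 17·8·10 = 5168.
Minimum: 5168 at k=3.

5168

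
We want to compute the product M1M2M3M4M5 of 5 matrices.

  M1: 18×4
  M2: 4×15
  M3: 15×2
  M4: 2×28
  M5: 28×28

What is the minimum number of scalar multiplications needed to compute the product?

Adjacent pairs: M1M2 = 18·4·15 = 1080; M2M3 = 4·15·2 = 120; M3M4 = 15·2·28 = 840; M4M5 = 2·28·28 = 1568.
Length 3: M1..M3: k=1: 0+120+18·4·2=264; k=2: 1080+0+18·15·2=1620 → min 264 | M2..M4: k=2: 0+840+4·15·28=2520; k=3: 120+0+4·2·28=344 → min 344 | M3..M5: k=3: 0+1568+15·2·28=2408; k=4: 840+0+15·28·28=12600 → min 2408.
Length 4: M1..M4: k=1: 0+344+18·4·28=2360; k=2: 1080+840+18·15·28=9480; k=3: 264+0+18·2·28=1272 → min 1272 | M2..M5: k=2: 0+2408+4·15·28=4088; k=3: 120+1568+4·2·28=1912; k=4: 344+0+4·28·28=3480 → min 1912.
Length 5: M1..M5: k=1: 0+1912+18·4·28=3928; k=2: 1080+2408+18·15·28=11048; k=3: 264+1568+18·2·28=2840; k=4: 1272+0+18·28·28=15384 → min 2840.
Optimal order: ((M1(M2M3))(M4M5)) with cost 2840.

2840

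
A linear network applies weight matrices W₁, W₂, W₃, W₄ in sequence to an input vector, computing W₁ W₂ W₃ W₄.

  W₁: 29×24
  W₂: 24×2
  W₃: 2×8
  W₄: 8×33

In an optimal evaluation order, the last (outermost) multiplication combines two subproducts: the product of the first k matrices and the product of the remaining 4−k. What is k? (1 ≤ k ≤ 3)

2

Adjacent pairs: W₁W₂ = 29·24·2 = 1392; W₂W₃ = 24·2·8 = 384; W₃W₄ = 2·8·33 = 528.
Length 3: W₁..W₃: k=1: 0+384+29·24·8=5952; k=2: 1392+0+29·2·8=1856 → min 1856 | W₂..W₄: k=2: 0+528+24·2·33=2112; k=3: 384+0+24·8·33=6720 → min 2112.
Top-level splits: k=1: (W₁..W₁)·(W₂..W₄) → 0+2112+29·24·33 = 25080; k=2: (W₁..W₂)·(W₃..W₄) → 1392+528+29·2·33 = 3834; k=3: (W₁..W₃)·(W₄..W₄) → 1856+0+29·8·33 = 9512.
Best split is after W₂, i.e. k = 2.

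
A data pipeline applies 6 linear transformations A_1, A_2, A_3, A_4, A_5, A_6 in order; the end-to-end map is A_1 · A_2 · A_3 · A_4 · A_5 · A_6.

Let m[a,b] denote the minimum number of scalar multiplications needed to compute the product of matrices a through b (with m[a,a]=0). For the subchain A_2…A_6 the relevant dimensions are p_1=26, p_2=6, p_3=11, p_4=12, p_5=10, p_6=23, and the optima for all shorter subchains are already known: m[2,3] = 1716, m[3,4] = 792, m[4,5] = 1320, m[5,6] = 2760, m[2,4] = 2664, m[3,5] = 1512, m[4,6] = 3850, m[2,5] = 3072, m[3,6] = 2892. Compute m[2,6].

m[2,6] = min over k∈[2,5] of m[2,k]+m[k+1,6]+p_{1}·p_k·p_{6}.
k=2: 0 + 2892 + 26·6·23 = 6480; k=3: 1716 + 3850 + 26·11·23 = 12144; k=4: 2664 + 2760 + 26·12·23 = 12600; k=5: 3072 + 0 + 26·10·23 = 9052.
Minimum: 6480 at k=2.

6480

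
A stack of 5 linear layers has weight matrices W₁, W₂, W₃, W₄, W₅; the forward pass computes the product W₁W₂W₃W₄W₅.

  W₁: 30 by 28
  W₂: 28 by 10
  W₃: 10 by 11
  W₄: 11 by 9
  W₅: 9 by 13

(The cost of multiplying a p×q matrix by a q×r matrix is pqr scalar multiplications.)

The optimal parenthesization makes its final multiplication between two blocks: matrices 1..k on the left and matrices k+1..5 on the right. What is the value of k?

2

Adjacent pairs: W₁W₂ = 30·28·10 = 8400; W₂W₃ = 28·10·11 = 3080; W₃W₄ = 10·11·9 = 990; W₄W₅ = 11·9·13 = 1287.
Length 3: W₁..W₃: k=1: 0+3080+30·28·11=12320; k=2: 8400+0+30·10·11=11700 → min 11700 | W₂..W₄: k=2: 0+990+28·10·9=3510; k=3: 3080+0+28·11·9=5852 → min 3510 | W₃..W₅: k=3: 0+1287+10·11·13=2717; k=4: 990+0+10·9·13=2160 → min 2160.
Length 4: W₁..W₄: k=1: 0+3510+30·28·9=11070; k=2: 8400+990+30·10·9=12090; k=3: 11700+0+30·11·9=14670 → min 11070 | W₂..W₅: k=2: 0+2160+28·10·13=5800; k=3: 3080+1287+28·11·13=8371; k=4: 3510+0+28·9·13=6786 → min 5800.
Top-level splits: k=1: (W₁..W₁)·(W₂..W₅) → 0+5800+30·28·13 = 16720; k=2: (W₁..W₂)·(W₃..W₅) → 8400+2160+30·10·13 = 14460; k=3: (W₁..W₃)·(W₄..W₅) → 11700+1287+30·11·13 = 17277; k=4: (W₁..W₄)·(W₅..W₅) → 11070+0+30·9·13 = 14580.
Best split is after W₂, i.e. k = 2.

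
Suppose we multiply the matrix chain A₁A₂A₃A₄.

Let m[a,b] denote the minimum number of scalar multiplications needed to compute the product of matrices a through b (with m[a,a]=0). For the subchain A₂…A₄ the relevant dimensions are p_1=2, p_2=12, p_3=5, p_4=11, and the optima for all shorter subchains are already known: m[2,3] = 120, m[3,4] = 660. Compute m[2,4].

230

m[2,4] = min over k∈[2,3] of m[2,k]+m[k+1,4]+p_{1}·p_k·p_{4}.
k=2: 0 + 660 + 2·12·11 = 924; k=3: 120 + 0 + 2·5·11 = 230.
Minimum: 230 at k=3.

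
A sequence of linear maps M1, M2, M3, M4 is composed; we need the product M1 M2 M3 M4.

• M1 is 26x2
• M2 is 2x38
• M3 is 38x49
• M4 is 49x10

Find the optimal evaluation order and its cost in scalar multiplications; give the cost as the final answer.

Adjacent pairs: M1M2 = 26·2·38 = 1976; M2M3 = 2·38·49 = 3724; M3M4 = 38·49·10 = 18620.
Length 3: M1..M3: k=1: 0+3724+26·2·49=6272; k=2: 1976+0+26·38·49=50388 → min 6272 | M2..M4: k=2: 0+18620+2·38·10=19380; k=3: 3724+0+2·49·10=4704 → min 4704.
Length 4: M1..M4: k=1: 0+4704+26·2·10=5224; k=2: 1976+18620+26·38·10=30476; k=3: 6272+0+26·49·10=19012 → min 5224.
Optimal parenthesization: (M1 ((M2 M3) M4)) with cost 5224.

5224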